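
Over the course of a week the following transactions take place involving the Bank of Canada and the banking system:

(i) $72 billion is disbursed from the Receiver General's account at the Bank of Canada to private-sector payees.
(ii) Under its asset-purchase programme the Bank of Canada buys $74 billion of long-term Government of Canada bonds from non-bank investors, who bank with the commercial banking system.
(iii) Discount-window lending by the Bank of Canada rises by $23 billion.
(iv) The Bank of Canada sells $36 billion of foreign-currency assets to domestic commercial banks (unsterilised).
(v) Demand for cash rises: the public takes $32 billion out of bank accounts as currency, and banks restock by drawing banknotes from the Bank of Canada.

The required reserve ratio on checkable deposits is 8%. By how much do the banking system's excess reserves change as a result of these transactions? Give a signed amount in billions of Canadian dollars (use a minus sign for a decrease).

+$91.88 billion

Government spending $72 billion: reserves +$72B, deposits +$72B.
Asset purchase (from non-banks) $74 billion: reserves +$74B, deposits +$74B.
Discount-window loan $23 billion: reserves +$23B, deposits 0.
FX sale $36 billion: reserves −$36B, deposits 0.
Currency withdrawal $32 billion: reserves −$32B, deposits −$32B.
Totals: Δreserves = +$101B, Δdeposits = +$114B.
Δrequired reserves = 8% × +$114B = +$9.12B.
Δexcess reserves = Δreserves − Δrequired = +$101B − (+$9.12B) = +$91.88 billion.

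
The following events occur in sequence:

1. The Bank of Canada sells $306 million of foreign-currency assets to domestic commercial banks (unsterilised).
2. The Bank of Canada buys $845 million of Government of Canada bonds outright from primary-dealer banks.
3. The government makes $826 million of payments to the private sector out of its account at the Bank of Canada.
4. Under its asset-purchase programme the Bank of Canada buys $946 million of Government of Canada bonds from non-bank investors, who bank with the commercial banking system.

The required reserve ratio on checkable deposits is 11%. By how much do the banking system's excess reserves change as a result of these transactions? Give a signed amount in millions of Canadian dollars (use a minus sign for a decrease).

FX sale $306 million: reserves −$306M, deposits 0.
OMO purchase (from banks) $845 million: reserves +$845M, deposits 0.
Government spending $826 million: reserves +$826M, deposits +$826M.
Asset purchase (from non-banks) $946 million: reserves +$946M, deposits +$946M.
Totals: Δreserves = +$2311M, Δdeposits = +$1772M.
Δrequired reserves = 11% × +$1772M = +$194.92M.
Δexcess reserves = Δreserves − Δrequired = +$2311M − (+$194.92M) = +$2116.08 million.

+$2116.08 million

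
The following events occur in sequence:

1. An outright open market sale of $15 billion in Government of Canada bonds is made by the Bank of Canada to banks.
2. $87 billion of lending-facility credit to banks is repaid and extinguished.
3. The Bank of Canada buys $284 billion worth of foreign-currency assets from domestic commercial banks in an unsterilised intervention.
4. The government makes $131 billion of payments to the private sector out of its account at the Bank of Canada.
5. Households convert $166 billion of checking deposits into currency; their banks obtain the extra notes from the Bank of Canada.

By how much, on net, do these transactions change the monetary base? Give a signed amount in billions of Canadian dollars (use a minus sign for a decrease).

+$313 billion

Bank of Canada balance sheet:
  Assets:      Securities −$15B, Loans to banks −$87B, Foreign assets +$284B
  Liabilities: Bank reserves +$147B, Currency in circulation +$166B, Government deposits −$131B
Commercial banking system:
  Assets:      Reserves at CB +$147B, Securities +$15B, Foreign assets −$284B
  Liabilities: Checkable deposits −$35B, Borrowings from CB −$87B
Monetary base = currency + reserves: +$166B + (+$147B) = +$313 billion.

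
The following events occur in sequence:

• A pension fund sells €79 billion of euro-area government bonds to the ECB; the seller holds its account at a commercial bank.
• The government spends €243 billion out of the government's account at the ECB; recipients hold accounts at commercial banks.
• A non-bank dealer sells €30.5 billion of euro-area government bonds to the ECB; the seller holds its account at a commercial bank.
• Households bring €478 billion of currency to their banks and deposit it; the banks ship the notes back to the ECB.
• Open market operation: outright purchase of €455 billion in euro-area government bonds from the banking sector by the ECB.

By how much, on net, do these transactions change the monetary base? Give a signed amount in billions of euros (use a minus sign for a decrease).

+€807.5 billion

Asset purchase (from non-banks) €79 billion: ECB balance sheet expands → +€79B.
Government spending €243 billion: a non-base liability converts back to reserves → +€243B.
Asset purchase (from non-banks) €30.5 billion: ECB balance sheet expands → +€30.5B.
Currency deposit €478 billion: just a shift between currency and reserves — both are base money → 0.
OMO purchase (from banks) €455 billion: ECB balance sheet expands → +€455B.
Net: 79 + 243 + 30.5 + 0 + 455 = +€807.5 billion.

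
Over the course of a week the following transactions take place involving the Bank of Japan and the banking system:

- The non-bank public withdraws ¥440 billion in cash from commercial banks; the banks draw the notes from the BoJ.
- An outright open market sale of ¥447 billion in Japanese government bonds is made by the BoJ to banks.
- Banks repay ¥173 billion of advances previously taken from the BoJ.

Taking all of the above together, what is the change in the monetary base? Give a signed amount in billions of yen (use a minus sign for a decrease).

-¥620 billion

BoJ balance sheet:
  Assets:      Securities −¥447B, Loans to banks −¥173B
  Liabilities: Bank reserves −¥1060B, Currency in circulation +¥440B
Commercial banking system:
  Assets:      Reserves at CB −¥1060B, Securities +¥447B
  Liabilities: Checkable deposits −¥440B, Borrowings from CB −¥173B
Monetary base = currency + reserves: +¥440B + (−¥1060B) = -¥620 billion.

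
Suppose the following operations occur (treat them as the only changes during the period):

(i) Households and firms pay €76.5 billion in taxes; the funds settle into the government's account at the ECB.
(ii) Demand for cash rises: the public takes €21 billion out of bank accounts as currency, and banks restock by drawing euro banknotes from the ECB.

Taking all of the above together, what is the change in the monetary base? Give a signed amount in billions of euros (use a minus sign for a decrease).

Government account inflow €76.5 billion: reserves shift to a non-base liability → −€76.5B.
Currency withdrawal €21 billion: just a shift between currency and reserves — both are base money → 0.
Net: −76.5 + 0 = -€76.5 billion.

-€76.5 billion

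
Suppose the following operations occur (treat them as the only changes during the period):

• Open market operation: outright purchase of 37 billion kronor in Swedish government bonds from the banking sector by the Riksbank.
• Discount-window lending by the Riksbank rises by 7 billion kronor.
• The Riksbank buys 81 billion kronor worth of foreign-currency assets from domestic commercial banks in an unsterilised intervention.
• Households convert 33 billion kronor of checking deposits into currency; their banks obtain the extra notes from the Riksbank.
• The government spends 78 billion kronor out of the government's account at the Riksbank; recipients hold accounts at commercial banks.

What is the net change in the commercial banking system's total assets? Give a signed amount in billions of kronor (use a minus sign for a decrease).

Riksbank balance sheet:
  Assets:      Securities +37B, Loans to banks +7B, Foreign assets +81B
  Liabilities: Bank reserves +170B, Currency in circulation +33B, Government deposits −78B
Commercial banking system:
  Assets:      Reserves at CB +170B, Securities −37B, Foreign assets −81B
  Liabilities: Checkable deposits +45B, Borrowings from CB +7B
Change in total bank assets = +52 billion.

+52 billion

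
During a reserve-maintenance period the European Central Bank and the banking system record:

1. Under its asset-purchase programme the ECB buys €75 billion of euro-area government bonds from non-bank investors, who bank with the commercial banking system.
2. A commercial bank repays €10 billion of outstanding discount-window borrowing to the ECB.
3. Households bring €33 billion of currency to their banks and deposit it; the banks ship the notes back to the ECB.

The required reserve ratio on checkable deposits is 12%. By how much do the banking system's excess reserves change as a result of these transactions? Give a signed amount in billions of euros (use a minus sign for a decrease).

Asset purchase (from non-banks) €75 billion: reserves +€75B, deposits +€75B.
Discount-window repayment €10 billion: reserves −€10B, deposits 0.
Currency deposit €33 billion: reserves +€33B, deposits +€33B.
Totals: Δreserves = +€98B, Δdeposits = +€108B.
Δrequired reserves = 12% × +€108B = +€12.96B.
Δexcess reserves = Δreserves − Δrequired = +€98B − (+€12.96B) = +€85.04 billion.

+€85.04 billion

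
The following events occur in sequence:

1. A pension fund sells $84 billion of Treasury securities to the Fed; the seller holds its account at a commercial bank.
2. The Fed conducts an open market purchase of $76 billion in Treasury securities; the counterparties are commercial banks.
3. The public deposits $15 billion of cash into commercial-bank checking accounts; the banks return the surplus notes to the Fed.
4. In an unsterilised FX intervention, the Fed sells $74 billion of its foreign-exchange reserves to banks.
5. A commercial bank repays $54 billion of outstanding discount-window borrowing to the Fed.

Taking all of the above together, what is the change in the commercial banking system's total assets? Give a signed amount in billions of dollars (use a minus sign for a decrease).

+$45 billion

Fed balance sheet:
  Assets:      Securities +$160B, Loans to banks −$54B, Foreign assets −$74B
  Liabilities: Bank reserves +$47B, Currency in circulation −$15B
Commercial banking system:
  Assets:      Reserves at CB +$47B, Securities −$76B, Foreign assets +$74B
  Liabilities: Checkable deposits +$99B, Borrowings from CB −$54B
Change in total bank assets = +$45 billion.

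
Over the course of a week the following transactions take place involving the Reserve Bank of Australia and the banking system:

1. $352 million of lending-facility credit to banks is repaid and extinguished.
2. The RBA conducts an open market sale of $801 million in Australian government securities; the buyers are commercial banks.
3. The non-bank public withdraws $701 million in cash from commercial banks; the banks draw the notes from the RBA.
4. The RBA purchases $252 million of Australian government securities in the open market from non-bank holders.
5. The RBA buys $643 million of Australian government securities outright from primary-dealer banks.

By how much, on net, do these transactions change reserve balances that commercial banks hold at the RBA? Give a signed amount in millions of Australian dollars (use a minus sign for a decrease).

-$959 million

Discount-window repayment $352 million: repayment is debited from reserves → −$352M.
OMO sale (to banks) $801 million: the buying banks pay out of their reserve balances → −$801M.
Currency withdrawal $701 million: banks swap reserves for currency → −$701M.
Asset purchase (from non-banks) $252 million: the RBA pays by crediting reserve accounts → +$252M.
OMO purchase (from banks) $643 million: the RBA pays by crediting reserve accounts → +$643M.
Net: −352 − 801 − 701 + 252 + 643 = -$959 million.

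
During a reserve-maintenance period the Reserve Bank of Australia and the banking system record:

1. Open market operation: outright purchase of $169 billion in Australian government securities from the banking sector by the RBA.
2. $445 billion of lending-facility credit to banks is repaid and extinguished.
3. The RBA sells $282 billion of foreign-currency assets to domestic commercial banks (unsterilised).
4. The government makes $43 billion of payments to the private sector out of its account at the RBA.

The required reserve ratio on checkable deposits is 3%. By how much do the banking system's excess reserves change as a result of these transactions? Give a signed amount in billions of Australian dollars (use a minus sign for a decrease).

OMO purchase (from banks) $169 billion: reserves +$169B, deposits 0.
Discount-window repayment $445 billion: reserves −$445B, deposits 0.
FX sale $282 billion: reserves −$282B, deposits 0.
Government spending $43 billion: reserves +$43B, deposits +$43B.
Totals: Δreserves = −$515B, Δdeposits = +$43B.
Δrequired reserves = 3% × +$43B = +$1.29B.
Δexcess reserves = Δreserves − Δrequired = −$515B − (+$1.29B) = -$516.29 billion.

-$516.29 billion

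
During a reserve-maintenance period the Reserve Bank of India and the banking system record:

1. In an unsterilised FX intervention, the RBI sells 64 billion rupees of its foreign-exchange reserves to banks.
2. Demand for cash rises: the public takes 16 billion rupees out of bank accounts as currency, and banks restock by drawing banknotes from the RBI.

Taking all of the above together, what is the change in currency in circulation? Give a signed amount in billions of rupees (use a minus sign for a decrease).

FX sale 64 billion rupees: no currency enters or leaves circulation → 0.
Currency withdrawal 16 billion rupees: notes leave the central bank → +16B.
Net: 0 + 16 = +16 billion.

+16 billion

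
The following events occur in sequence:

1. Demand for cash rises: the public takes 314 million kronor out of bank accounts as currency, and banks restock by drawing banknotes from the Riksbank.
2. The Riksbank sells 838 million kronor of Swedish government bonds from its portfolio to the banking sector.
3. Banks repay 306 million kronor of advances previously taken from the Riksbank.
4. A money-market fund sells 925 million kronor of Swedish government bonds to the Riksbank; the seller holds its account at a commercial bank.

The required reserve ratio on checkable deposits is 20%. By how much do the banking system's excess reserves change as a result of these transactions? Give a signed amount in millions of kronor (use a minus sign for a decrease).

-655.2 million

Currency withdrawal 314 million kronor: reserves −314M, deposits −314M.
OMO sale (to banks) 838 million kronor: reserves −838M, deposits 0.
Discount-window repayment 306 million kronor: reserves −306M, deposits 0.
Asset purchase (from non-banks) 925 million kronor: reserves +925M, deposits +925M.
Totals: Δreserves = −533M, Δdeposits = +611M.
Δrequired reserves = 20% × +611M = +122.2M.
Δexcess reserves = Δreserves − Δrequired = −533M − (+122.2M) = -655.2 million.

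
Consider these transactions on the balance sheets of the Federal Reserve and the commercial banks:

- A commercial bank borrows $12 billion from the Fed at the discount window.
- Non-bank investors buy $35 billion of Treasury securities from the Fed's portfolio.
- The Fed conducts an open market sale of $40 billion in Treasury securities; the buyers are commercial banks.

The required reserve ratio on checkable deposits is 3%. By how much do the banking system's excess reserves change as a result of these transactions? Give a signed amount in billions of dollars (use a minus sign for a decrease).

Discount-window loan $12 billion: reserves +$12B, deposits 0.
Asset sale (to non-banks) $35 billion: reserves −$35B, deposits −$35B.
OMO sale (to banks) $40 billion: reserves −$40B, deposits 0.
Totals: Δreserves = −$63B, Δdeposits = −$35B.
Δrequired reserves = 3% × −$35B = −$1.05B.
Δexcess reserves = Δreserves − Δrequired = −$63B − (−$1.05B) = -$61.95 billion.

-$61.95 billion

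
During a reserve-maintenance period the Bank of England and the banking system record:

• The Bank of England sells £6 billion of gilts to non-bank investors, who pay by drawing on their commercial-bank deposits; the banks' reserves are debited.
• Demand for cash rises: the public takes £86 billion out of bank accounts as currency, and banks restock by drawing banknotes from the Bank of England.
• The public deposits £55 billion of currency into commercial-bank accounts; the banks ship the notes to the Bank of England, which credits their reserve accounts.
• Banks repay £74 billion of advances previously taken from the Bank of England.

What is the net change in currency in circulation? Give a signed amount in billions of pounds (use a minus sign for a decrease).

+£31 billion

Asset sale (to non-banks) £6 billion: no currency enters or leaves circulation → 0.
Currency withdrawal £86 billion: notes leave the central bank → +£86B.
Currency deposit £55 billion: notes return to the central bank → −£55B.
Discount-window repayment £74 billion: no currency enters or leaves circulation → 0.
Net: 0 + 86 − 55 + 0 = +£31 billion.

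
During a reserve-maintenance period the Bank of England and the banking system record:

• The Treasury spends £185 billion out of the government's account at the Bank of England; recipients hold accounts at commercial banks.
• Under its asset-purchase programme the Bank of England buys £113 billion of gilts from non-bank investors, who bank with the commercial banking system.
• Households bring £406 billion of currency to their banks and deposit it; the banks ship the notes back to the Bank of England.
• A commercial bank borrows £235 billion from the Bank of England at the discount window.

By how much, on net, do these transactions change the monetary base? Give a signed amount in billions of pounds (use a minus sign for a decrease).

Government spending £185 billion: a non-base liability converts back to reserves → +£185B.
Asset purchase (from non-banks) £113 billion: Bank of England balance sheet expands → +£113B.
Currency deposit £406 billion: just a shift between currency and reserves — both are base money → 0.
Discount-window loan £235 billion: Bank of England balance sheet expands → +£235B.
Net: 185 + 113 + 0 + 235 = +£533 billion.

+£533 billion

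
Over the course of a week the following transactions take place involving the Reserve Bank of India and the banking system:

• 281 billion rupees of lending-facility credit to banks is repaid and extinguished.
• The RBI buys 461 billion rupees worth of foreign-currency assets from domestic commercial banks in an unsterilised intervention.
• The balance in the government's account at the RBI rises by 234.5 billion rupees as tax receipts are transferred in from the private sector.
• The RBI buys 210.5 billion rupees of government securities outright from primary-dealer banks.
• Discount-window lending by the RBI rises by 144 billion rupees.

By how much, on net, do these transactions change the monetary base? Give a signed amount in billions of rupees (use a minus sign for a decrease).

RBI balance sheet:
  Assets:      Securities +210.5B, Loans to banks −137B, Foreign assets +461B
  Liabilities: Bank reserves +300B, Government deposits +234.5B
Monetary base = currency + reserves: 0 + (+300B) = +300 billion.

+300 billion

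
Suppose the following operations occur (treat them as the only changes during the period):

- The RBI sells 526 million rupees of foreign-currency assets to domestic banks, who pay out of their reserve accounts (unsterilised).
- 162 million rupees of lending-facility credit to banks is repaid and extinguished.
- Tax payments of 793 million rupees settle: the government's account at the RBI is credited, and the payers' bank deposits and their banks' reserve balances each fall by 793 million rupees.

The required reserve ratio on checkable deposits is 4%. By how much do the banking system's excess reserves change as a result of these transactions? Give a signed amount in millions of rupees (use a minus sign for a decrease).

FX sale 526 million rupees: reserves −526M, deposits 0.
Discount-window repayment 162 million rupees: reserves −162M, deposits 0.
Government account inflow 793 million rupees: reserves −793M, deposits −793M.
Totals: Δreserves = −1481M, Δdeposits = −793M.
Δrequired reserves = 4% × −793M = −31.72M.
Δexcess reserves = Δreserves − Δrequired = −1481M − (−31.72M) = -1449.28 million.

-1449.28 million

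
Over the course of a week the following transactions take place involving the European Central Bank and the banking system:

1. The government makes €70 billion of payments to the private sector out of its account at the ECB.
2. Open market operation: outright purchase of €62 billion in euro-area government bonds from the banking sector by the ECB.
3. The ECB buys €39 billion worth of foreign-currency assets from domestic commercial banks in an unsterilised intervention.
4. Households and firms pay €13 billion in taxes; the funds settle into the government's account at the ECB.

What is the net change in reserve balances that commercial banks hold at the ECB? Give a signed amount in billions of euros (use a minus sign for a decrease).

+€158 billion

ECB balance sheet:
  Assets:      Securities +€62B, Foreign assets +€39B
  Liabilities: Bank reserves +€158B, Government deposits −€57B
So the change in reserve balances that commercial banks hold at the ECB is +€158 billion.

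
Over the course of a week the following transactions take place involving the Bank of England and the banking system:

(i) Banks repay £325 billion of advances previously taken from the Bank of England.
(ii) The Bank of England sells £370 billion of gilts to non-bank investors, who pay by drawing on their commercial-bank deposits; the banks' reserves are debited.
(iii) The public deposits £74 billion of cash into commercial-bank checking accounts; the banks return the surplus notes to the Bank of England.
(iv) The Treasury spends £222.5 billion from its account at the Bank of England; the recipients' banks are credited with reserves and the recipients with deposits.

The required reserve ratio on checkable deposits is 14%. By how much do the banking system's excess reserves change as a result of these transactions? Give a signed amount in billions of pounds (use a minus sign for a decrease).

Discount-window repayment £325 billion: reserves −£325B, deposits 0.
Asset sale (to non-banks) £370 billion: reserves −£370B, deposits −£370B.
Currency deposit £74 billion: reserves +£74B, deposits +£74B.
Government spending £222.5 billion: reserves +£222.5B, deposits +£222.5B.
Totals: Δreserves = −£398.5B, Δdeposits = −£73.5B.
Δrequired reserves = 14% × −£73.5B = −£10.29B.
Δexcess reserves = Δreserves − Δrequired = −£398.5B − (−£10.29B) = -£388.21 billion.

-£388.21 billion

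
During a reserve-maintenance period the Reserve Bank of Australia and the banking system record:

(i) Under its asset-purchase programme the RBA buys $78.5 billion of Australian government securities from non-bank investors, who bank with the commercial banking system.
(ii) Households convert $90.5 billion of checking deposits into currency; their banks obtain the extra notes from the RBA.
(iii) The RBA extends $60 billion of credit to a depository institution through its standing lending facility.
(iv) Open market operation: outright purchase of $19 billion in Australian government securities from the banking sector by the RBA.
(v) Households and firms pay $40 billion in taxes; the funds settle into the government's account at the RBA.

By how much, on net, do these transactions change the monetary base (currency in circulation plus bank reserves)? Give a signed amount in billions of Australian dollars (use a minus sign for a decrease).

Asset purchase (from non-banks) $78.5 billion: RBA balance sheet expands → +$78.5B.
Currency withdrawal $90.5 billion: just a shift between currency and reserves — both are base money → 0.
Discount-window loan $60 billion: RBA balance sheet expands → +$60B.
OMO purchase (from banks) $19 billion: RBA balance sheet expands → +$19B.
Government account inflow $40 billion: reserves shift to a non-base liability → −$40B.
Net: 78.5 + 0 + 60 + 19 − 40 = +$117.5 billion.

+$117.5 billion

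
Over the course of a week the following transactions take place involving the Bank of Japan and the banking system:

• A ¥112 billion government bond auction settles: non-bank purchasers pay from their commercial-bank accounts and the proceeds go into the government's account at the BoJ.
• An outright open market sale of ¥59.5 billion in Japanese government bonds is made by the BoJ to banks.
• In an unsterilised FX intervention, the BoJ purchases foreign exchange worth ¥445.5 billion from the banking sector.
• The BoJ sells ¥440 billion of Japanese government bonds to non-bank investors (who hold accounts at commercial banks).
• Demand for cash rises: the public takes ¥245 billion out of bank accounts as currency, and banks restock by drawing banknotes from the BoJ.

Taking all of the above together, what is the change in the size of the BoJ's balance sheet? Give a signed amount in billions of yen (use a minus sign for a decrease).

-¥54 billion

BoJ balance sheet:
  Assets:      Securities −¥499.5B, Foreign assets +¥445.5B
  Liabilities: Bank reserves −¥411B, Currency in circulation +¥245B, Government deposits +¥112B
Commercial banking system:
  Assets:      Reserves at CB −¥411B, Securities +¥59.5B, Foreign assets −¥445.5B
  Liabilities: Checkable deposits −¥797B
Change in total BoJ assets = -¥54 billion.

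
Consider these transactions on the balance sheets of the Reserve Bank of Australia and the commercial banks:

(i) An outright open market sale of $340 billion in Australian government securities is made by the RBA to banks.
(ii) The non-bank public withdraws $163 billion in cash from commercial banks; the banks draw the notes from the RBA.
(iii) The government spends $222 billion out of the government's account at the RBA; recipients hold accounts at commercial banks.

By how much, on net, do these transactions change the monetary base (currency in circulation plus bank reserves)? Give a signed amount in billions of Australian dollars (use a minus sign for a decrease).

-$118 billion

OMO sale (to banks) $340 billion: RBA balance sheet contracts → −$340B.
Currency withdrawal $163 billion: just a shift between currency and reserves — both are base money → 0.
Government spending $222 billion: a non-base liability converts back to reserves → +$222B.
Net: −340 + 0 + 222 = -$118 billion.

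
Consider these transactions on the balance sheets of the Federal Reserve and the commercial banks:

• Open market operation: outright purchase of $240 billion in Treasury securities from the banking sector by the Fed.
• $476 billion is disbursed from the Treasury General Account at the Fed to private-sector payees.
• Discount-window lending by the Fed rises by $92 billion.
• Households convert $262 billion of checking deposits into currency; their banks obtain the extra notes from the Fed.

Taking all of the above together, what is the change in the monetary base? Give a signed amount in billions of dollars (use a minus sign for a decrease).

OMO purchase (from banks) $240 billion: Fed balance sheet expands → +$240B.
Government spending $476 billion: a non-base liability converts back to reserves → +$476B.
Discount-window loan $92 billion: Fed balance sheet expands → +$92B.
Currency withdrawal $262 billion: just a shift between currency and reserves — both are base money → 0.
Net: 240 + 476 + 92 + 0 = +$808 billion.

+$808 billion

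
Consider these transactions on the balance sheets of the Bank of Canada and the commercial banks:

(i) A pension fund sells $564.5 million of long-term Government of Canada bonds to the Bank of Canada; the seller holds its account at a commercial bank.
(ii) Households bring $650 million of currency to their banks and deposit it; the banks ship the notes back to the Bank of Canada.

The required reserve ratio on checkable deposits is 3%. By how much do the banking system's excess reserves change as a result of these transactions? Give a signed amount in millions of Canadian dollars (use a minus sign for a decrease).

Asset purchase (from non-banks) $564.5 million: reserves +$564.5M, deposits +$564.5M.
Currency deposit $650 million: reserves +$650M, deposits +$650M.
Totals: Δreserves = +$1214.5M, Δdeposits = +$1214.5M.
Δrequired reserves = 3% × +$1214.5M = +$36.435M.
Δexcess reserves = Δreserves − Δrequired = +$1214.5M − (+$36.435M) = +$1178.065 million.

+$1178.065 million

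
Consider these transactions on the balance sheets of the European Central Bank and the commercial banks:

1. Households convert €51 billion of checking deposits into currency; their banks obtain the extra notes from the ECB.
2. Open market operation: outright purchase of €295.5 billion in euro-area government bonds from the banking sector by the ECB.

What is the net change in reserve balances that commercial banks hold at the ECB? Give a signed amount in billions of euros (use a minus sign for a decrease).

+€244.5 billion

Currency withdrawal €51 billion: banks swap reserves for currency → −€51B.
OMO purchase (from banks) €295.5 billion: the ECB pays by crediting reserve accounts → +€295.5B.
Net: −51 + 295.5 = +€244.5 billion.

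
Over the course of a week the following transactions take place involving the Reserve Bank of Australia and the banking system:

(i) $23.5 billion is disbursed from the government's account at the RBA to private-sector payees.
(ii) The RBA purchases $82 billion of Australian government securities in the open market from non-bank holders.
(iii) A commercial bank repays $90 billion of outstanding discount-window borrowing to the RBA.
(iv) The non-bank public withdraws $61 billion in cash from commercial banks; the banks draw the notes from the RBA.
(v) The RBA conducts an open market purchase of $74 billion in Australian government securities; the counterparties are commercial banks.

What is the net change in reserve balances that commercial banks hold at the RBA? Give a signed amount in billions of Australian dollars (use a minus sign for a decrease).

+$28.5 billion

RBA balance sheet:
  Assets:      Securities +$156B, Loans to banks −$90B
  Liabilities: Bank reserves +$28.5B, Currency in circulation +$61B, Government deposits −$23.5B
Commercial banking system:
  Assets:      Reserves at CB +$28.5B, Securities −$74B
  Liabilities: Checkable deposits +$44.5B, Borrowings from CB −$90B
So the change in reserve balances that commercial banks hold at the RBA is +$28.5 billion.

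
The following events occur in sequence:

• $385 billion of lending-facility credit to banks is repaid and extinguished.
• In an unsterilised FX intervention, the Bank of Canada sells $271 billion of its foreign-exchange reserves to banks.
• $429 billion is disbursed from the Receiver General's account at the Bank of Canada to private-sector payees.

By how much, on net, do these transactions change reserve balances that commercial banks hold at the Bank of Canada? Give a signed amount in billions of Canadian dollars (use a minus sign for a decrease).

-$227 billion

Discount-window repayment $385 billion: repayment is debited from reserves → −$385B.
FX sale $271 billion: the buying banks pay out of their reserve balances → −$271B.
Government spending $429 billion: government payments flow into bank reserve accounts → +$429B.
Net: −385 − 271 + 429 = -$227 billion.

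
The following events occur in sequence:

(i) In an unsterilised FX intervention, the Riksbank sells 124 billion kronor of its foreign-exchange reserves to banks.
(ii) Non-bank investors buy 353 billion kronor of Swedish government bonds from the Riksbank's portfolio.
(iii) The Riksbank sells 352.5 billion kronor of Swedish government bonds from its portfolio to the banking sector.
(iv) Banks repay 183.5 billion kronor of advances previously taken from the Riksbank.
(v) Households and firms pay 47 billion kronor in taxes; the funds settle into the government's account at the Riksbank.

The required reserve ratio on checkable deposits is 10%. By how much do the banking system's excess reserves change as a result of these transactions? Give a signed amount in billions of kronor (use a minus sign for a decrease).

-1020 billion

FX sale 124 billion kronor: reserves −124B, deposits 0.
Asset sale (to non-banks) 353 billion kronor: reserves −353B, deposits −353B.
OMO sale (to banks) 352.5 billion kronor: reserves −352.5B, deposits 0.
Discount-window repayment 183.5 billion kronor: reserves −183.5B, deposits 0.
Government account inflow 47 billion kronor: reserves −47B, deposits −47B.
Totals: Δreserves = −1060B, Δdeposits = −400B.
Δrequired reserves = 10% × −400B = −40B.
Δexcess reserves = Δreserves − Δrequired = −1060B − (−40B) = -1020 billion.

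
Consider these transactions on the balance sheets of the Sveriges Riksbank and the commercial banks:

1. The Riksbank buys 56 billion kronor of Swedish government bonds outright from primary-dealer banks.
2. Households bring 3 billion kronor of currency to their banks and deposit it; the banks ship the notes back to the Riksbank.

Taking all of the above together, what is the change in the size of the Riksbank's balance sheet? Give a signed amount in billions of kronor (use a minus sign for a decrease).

+56 billion

OMO purchase (from banks) 56 billion kronor: a Riksbank asset is acquired → +56B.
Currency deposit 3 billion kronor: only the composition of liabilities changes → 0.
Net: 56 + 0 = +56 billion.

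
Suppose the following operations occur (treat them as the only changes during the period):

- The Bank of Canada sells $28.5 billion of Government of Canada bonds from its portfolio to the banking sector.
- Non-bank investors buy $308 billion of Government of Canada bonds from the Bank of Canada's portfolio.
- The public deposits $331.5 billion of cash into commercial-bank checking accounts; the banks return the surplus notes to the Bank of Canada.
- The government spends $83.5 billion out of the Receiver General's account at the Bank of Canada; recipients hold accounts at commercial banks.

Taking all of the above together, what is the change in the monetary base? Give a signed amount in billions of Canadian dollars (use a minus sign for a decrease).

Bank of Canada balance sheet:
  Assets:      Securities −$336.5B
  Liabilities: Bank reserves +$78.5B, Currency in circulation −$331.5B, Government deposits −$83.5B
Monetary base = currency + reserves: −$331.5B + (+$78.5B) = -$253 billion.

-$253 billion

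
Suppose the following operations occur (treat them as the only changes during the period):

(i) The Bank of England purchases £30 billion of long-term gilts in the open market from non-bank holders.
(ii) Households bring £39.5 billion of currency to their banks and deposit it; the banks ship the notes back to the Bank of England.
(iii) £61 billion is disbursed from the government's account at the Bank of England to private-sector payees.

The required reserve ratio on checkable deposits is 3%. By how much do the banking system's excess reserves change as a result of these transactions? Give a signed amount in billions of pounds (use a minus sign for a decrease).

+£126.585 billion

Asset purchase (from non-banks) £30 billion: reserves +£30B, deposits +£30B.
Currency deposit £39.5 billion: reserves +£39.5B, deposits +£39.5B.
Government spending £61 billion: reserves +£61B, deposits +£61B.
Totals: Δreserves = +£130.5B, Δdeposits = +£130.5B.
Δrequired reserves = 3% × +£130.5B = +£3.915B.
Δexcess reserves = Δreserves − Δrequired = +£130.5B − (+£3.915B) = +£126.585 billion.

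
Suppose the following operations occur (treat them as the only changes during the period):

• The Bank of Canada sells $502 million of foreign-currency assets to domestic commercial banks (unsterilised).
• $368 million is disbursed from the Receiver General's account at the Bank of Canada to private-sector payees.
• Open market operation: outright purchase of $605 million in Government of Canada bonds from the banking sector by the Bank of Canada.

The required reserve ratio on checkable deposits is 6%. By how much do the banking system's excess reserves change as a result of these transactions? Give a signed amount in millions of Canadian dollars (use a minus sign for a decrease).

FX sale $502 million: reserves −$502M, deposits 0.
Government spending $368 million: reserves +$368M, deposits +$368M.
OMO purchase (from banks) $605 million: reserves +$605M, deposits 0.
Totals: Δreserves = +$471M, Δdeposits = +$368M.
Δrequired reserves = 6% × +$368M = +$22.08M.
Δexcess reserves = Δreserves − Δrequired = +$471M − (+$22.08M) = +$448.92 million.

+$448.92 million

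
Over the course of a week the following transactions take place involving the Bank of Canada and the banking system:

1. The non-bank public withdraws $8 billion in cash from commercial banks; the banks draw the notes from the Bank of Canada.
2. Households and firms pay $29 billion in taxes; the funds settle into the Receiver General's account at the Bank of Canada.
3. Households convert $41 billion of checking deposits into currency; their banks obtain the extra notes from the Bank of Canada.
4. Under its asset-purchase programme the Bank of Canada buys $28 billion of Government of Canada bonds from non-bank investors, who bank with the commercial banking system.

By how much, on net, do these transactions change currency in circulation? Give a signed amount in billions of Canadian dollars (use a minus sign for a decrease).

Bank of Canada balance sheet:
  Assets:      Securities +$28B
  Liabilities: Bank reserves −$50B, Currency in circulation +$49B, Government deposits +$29B
So the change in currency in circulation is +$49 billion.

+$49 billion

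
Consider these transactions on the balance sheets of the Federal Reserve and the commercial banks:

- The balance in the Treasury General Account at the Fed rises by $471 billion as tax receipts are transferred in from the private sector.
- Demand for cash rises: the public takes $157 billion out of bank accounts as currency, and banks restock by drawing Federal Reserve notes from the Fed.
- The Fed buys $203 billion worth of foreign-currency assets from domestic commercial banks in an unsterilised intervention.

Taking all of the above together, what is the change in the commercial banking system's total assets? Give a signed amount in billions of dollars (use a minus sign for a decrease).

Fed balance sheet:
  Assets:      Foreign assets +$203B
  Liabilities: Bank reserves −$425B, Currency in circulation +$157B, Government deposits +$471B
Commercial banking system:
  Assets:      Reserves at CB −$425B, Foreign assets −$203B
  Liabilities: Checkable deposits −$628B
Change in total bank assets = -$628 billion.

-$628 billion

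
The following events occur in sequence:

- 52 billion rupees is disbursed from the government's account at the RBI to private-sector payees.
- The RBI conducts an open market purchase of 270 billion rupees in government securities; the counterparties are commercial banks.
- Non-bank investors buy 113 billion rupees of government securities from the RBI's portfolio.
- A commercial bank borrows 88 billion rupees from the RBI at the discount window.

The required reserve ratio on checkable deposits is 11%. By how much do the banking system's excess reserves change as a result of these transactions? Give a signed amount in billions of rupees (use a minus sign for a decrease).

+303.71 billion

Government spending 52 billion rupees: reserves +52B, deposits +52B.
OMO purchase (from banks) 270 billion rupees: reserves +270B, deposits 0.
Asset sale (to non-banks) 113 billion rupees: reserves −113B, deposits −113B.
Discount-window loan 88 billion rupees: reserves +88B, deposits 0.
Totals: Δreserves = +297B, Δdeposits = −61B.
Δrequired reserves = 11% × −61B = −6.71B.
Δexcess reserves = Δreserves − Δrequired = +297B − (−6.71B) = +303.71 billion.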